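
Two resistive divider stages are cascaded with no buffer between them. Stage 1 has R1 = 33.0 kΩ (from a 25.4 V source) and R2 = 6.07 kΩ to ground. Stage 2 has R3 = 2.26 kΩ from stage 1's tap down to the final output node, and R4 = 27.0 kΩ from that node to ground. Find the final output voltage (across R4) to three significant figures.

Stage 2 presents R3+R4 = 29.26 kΩ as a load on stage 1's tap.
Stage 1's lower leg becomes R2‖(R3+R4) = 5.027 kΩ, so V_mid = 25.4 × 5.027/38.03 = 3.358 V.
Stage 2 is itself unloaded: V_out = V_mid × R4/(R3+R4) = 3.358 × 27.0/29.26 = 3.10 V.

V_out ≈ 3.10 V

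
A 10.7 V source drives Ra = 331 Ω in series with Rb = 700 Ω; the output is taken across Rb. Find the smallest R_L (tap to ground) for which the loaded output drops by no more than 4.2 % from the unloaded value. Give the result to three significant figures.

Output resistance R_th = Ra‖Rb = (331 × 700)/1031 = 224.7 Ω.
The fractional drop is R_th/(R_th + R_L); requiring this ≤ 0.0420 gives R_L ≥ R_th(1/0.0420 − 1) = 224.7 × 22.81 = 5.13 kΩ.

R_L(min) ≈ 5.13 kΩ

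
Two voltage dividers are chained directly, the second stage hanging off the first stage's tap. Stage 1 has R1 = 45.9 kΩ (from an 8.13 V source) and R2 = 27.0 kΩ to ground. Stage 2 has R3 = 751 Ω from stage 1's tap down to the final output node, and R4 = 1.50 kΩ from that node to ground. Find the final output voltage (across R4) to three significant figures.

V_out ≈ 0.235 V

Stage 2 presents R3+R4 = 2251 Ω as a load on stage 1's tap.
Stage 1's lower leg becomes R2‖(R3+R4) = 2078 Ω, so V_mid = 8.13 × 2078/47980 = 0.3521 V.
Stage 2 is itself unloaded: V_out = V_mid × R4/(R3+R4) = 0.3521 × 1500/2251 = 0.235 V.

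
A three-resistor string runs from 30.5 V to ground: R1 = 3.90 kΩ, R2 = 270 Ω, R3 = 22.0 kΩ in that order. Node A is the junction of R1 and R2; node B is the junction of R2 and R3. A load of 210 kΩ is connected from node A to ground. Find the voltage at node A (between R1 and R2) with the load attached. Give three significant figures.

V ≈ 25.6 V

Below node A the series string R2+R3 = 22270 Ω sits in parallel with the 210000 Ω load: 20130 Ω.
V_A = 30.5 × 20130/(3900 + 20130) = 25.6 V.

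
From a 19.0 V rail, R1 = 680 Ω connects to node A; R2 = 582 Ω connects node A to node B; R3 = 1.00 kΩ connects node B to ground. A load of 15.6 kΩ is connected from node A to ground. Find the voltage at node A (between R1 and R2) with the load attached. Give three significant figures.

Below node A the series string R2+R3 = 1582 Ω sits in parallel with the 15600 Ω load: 1436 Ω.
V_A = 19.0 × 1436/(680 + 1436) = 12.9 V.

V ≈ 12.9 V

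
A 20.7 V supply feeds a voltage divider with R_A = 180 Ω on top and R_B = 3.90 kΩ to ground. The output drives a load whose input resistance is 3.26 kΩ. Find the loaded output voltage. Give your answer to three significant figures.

V_out ≈ 18.8 V

The load sits in parallel with R_B: R_B‖R_L = (3900 × 3260) / (3900 + 3260) = 1776 Ω.
V_out = 20.7 × 1776 / (180 + 1776) = 20.7 × 1776/1956 = 18.8 V.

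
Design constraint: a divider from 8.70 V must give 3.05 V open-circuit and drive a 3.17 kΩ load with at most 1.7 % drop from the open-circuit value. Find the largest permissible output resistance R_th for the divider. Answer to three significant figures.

R_th ≤ 54.8 Ω

Loading drop = R_th/(R_th + R_L) ≤ 0.0170, so R_th ≤ R_L · ε/(1−ε) = 3.17 kΩ × 0.0170/0.9830 = 54.8 Ω.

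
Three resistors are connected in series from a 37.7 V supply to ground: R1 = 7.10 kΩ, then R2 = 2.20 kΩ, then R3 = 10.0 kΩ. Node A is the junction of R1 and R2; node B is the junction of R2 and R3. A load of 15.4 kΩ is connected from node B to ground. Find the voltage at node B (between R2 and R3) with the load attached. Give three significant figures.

At node B, R3 is in parallel with the load: R3‖R_L = 6.063 kΩ.
Below node A the resistance is R2 + (R3‖R_L) = 8.263 kΩ, so V_A = 37.7 × 8.263/15.36 = 20.28 V.
Then V_B = V_A × (R3‖R_L)/(R2 + R3‖R_L) = 20.28 × 6.063/8.263 = 14.9 V.

V ≈ 14.9 V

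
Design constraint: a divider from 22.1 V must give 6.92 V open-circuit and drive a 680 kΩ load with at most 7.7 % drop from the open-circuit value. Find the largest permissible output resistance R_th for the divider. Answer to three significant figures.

R_th ≤ 56.7 kΩ

Loading drop = R_th/(R_th + R_L) ≤ 0.0770, so R_th ≤ R_L · ε/(1−ε) = 680 kΩ × 0.0770/0.9230 = 56.7 kΩ.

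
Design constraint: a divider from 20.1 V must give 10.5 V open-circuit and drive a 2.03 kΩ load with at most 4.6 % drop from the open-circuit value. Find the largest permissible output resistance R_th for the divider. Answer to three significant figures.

Loading drop = R_th/(R_th + R_L) ≤ 0.0460, so R_th ≤ R_L · ε/(1−ε) = 2.03 kΩ × 0.0460/0.9540 = 97.9 Ω.
(Any R1, R2 with R2/(R1+R2) = 0.522 and R1‖R2 ≤ 97.9 Ω will meet the spec.)

R_th ≤ 97.9 Ω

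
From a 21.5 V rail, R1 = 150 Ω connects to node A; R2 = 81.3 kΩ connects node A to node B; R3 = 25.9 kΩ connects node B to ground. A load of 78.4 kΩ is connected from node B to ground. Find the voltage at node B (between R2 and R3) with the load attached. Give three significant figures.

At node B, R3 is in parallel with the load: R3‖R_L = 19470 Ω.
Below node A the resistance is R2 + (R3‖R_L) = 100800 Ω, so V_A = 21.5 × 100800/100900 = 21.47 V.
Then V_B = V_A × (R3‖R_L)/(R2 + R3‖R_L) = 21.47 × 19470/100800 = 4.15 V.

V ≈ 4.15 V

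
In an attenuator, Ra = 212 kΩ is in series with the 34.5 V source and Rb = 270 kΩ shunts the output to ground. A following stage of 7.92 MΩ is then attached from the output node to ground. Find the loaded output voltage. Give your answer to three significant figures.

V_out ≈ 19.0 V

The load sits in parallel with Rb: Rb‖R_L = (270 × 7920) / (270 + 7920) = 261.1 kΩ.
V_out = 34.5 × 261.1 / (212 + 261.1) = 34.5 × 261.1/473.1 = 19.0 V.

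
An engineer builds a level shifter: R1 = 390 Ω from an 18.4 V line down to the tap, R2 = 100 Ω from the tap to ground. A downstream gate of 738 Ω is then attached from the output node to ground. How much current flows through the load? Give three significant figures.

R2‖R_L = 88.07 Ω; V_out = 18.4 × 88.07/478.1 = 3.390 V.
I_L = V_out / R_L = 3.390 / 738 Ω = 4.59 mA.

I_L ≈ 4.59 mA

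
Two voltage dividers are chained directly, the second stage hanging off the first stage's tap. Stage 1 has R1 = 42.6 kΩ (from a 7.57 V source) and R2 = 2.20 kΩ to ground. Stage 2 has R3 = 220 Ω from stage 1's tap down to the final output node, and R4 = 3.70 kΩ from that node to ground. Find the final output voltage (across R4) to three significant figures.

Stage 2 presents R3+R4 = 3920 Ω as a load on stage 1's tap.
Stage 1's lower leg becomes R2‖(R3+R4) = 1409 Ω, so V_mid = 7.57 × 1409/44010 = 0.2424 V.
Stage 2 is itself unloaded: V_out = V_mid × R4/(R3+R4) = 0.2424 × 3700/3920 = 0.229 V.

V_out ≈ 0.229 V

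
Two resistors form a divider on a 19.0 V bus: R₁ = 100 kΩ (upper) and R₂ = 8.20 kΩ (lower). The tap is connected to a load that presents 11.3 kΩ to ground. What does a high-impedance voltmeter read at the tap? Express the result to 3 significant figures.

V_out ≈ 0.862 V

The load sits in parallel with R₂: R₂‖R_L = (8.20 × 11.3) / (8.20 + 11.3) = 4.752 kΩ.
V_out = 19.0 × 4.752 / (100 + 4.752) = 19.0 × 4.752/104.8 = 0.862 V.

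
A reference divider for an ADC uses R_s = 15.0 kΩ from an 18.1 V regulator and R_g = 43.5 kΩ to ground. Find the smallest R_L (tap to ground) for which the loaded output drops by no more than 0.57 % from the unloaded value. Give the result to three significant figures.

Output resistance R_th = R_s‖R_g = (15.0 × 43.5)/58.50 = 11.15 kΩ.
The fractional drop is R_th/(R_th + R_L); requiring this ≤ 0.00570 gives R_L ≥ R_th(1/0.00570 − 1) = 11.15 × 174.4 = 1.95 MΩ.

R_L(min) ≈ 1.95 MΩ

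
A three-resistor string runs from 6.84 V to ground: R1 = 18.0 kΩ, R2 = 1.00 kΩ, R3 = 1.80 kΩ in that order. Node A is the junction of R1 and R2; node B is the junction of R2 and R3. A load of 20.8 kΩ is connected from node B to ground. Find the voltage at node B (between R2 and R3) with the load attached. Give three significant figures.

At node B, R3 is in parallel with the load: R3‖R_L = 1.657 kΩ.
Below node A the resistance is R2 + (R3‖R_L) = 2.657 kΩ, so V_A = 6.84 × 2.657/20.66 = 0.8797 V.
Then V_B = V_A × (R3‖R_L)/(R2 + R3‖R_L) = 0.8797 × 1.657/2.657 = 0.549 V.

V ≈ 0.549 V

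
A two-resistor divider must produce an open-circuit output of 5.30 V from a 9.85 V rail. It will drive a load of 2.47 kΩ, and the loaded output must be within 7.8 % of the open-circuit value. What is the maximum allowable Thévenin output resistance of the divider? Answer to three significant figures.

Loading drop = R_th/(R_th + R_L) ≤ 0.0780, so R_th ≤ R_L · ε/(1−ε) = 2.47 kΩ × 0.0780/0.9220 = 209 Ω.
(Any R1, R2 with R2/(R1+R2) = 0.538 and R1‖R2 ≤ 209 Ω will meet the spec.)

R_th ≤ 209 Ω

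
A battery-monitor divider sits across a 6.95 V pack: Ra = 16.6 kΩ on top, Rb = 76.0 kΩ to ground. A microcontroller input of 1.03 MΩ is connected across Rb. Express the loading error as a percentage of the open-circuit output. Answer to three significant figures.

1.31 %

The divider's output (Thévenin) resistance is Ra‖Rb = 13.62 kΩ.
Fractional drop under load = R_th/(R_th + R_L) = 13.62 / (13.62 + 1030) = 0.01305.
So the output falls by 1.31 %.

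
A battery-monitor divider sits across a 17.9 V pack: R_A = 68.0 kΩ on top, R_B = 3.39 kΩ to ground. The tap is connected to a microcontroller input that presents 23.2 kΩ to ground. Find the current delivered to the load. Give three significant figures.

I_L ≈ 0.0322 mA

R_B‖R_L = 2.958 kΩ; V_out = 17.9 × 2.958/70.96 = 0.7461 V.
I_L = V_out / R_L = 0.7461 / 23.2 kΩ = 0.0322 mA.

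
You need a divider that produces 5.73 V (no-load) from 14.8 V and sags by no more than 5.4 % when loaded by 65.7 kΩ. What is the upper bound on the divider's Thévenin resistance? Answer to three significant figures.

Loading drop = R_th/(R_th + R_L) ≤ 0.0540, so R_th ≤ R_L · ε/(1−ε) = 65.7 kΩ × 0.0540/0.9460 = 3.75 kΩ.

R_th ≤ 3.75 kΩ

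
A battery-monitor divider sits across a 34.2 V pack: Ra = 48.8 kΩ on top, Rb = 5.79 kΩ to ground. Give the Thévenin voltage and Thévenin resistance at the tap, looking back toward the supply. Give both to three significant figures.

V_th is the open-circuit tap voltage: 34.2 × 5.79/(48.8 + 5.79) = 3.63 V.
With the supply zeroed, Ra and Rb appear in parallel from the tap: R_th = Ra‖Rb = (48.8 × 5.79)/54.59 = 5.18 kΩ.

V_th = 3.63 V, R_th = 5.18 kΩ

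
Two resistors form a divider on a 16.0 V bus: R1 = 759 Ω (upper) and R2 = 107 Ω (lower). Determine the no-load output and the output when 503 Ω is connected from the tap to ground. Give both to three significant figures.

Open-circuit: V = 16.0 × 107/(759 + 107) = 1.98 V.
With the load, R2 becomes R2‖R_L = 88.23 Ω, so V = 16.0 × 88.23/847.2 = 1.67 V.

Unloaded: 1.98 V; loaded: 1.67 V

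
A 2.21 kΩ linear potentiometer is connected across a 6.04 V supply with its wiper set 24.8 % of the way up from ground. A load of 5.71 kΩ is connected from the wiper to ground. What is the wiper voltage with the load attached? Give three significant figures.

The wiper splits the pot into (1−α)R = 1662 Ω above and αR = 548.1 Ω below.
Lower section ‖ load = 500.1 Ω.
V_wiper = 6.04 × 500.1/(1662 + 500.1) = 1.40 V.

V ≈ 1.40 V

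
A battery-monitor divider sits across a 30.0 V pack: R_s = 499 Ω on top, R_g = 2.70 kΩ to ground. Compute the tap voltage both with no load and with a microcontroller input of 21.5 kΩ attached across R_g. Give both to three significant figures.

Open-circuit: V = 30.0 × 2700/(499 + 2700) = 25.3 V.
With the load, R_g becomes R_g‖R_L = 2399 Ω, so V = 30.0 × 2399/2898 = 24.8 V.

Unloaded: 25.3 V; loaded: 24.8 V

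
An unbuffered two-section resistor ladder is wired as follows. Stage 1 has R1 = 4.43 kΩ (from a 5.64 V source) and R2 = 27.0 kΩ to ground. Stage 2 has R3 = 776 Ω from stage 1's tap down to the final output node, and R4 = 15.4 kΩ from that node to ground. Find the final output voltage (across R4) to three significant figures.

Stage 2 presents R3+R4 = 16180 Ω as a load on stage 1's tap.
Stage 1's lower leg becomes R2‖(R3+R4) = 10120 Ω, so V_mid = 5.64 × 10120/14550 = 3.922 V.
Stage 2 is itself unloaded: V_out = V_mid × R4/(R3+R4) = 3.922 × 15400/16180 = 3.73 V.

V_out ≈ 3.73 V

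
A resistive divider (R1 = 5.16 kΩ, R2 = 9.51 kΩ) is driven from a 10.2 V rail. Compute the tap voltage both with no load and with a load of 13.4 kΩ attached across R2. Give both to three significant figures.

Open-circuit: V = 10.2 × 9.51/(5.16 + 9.51) = 6.61 V.
With the load, R2 becomes R2‖R_L = 5.562 kΩ, so V = 10.2 × 5.562/10.72 = 5.29 V.

Unloaded: 6.61 V; loaded: 5.29 V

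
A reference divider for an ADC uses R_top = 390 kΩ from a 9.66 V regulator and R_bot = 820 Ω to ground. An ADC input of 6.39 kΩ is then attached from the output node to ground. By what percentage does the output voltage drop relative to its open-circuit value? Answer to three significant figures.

Unloaded V = 9.66 × 820/390800 = 0.020268 V.
Loaded: R_bot‖R_L = 726.7 Ω, giving V = 9.66 × 726.7/390700 = 0.017967 V.
Drop = (0.020268 − 0.017967) / 0.020268 = 11.4 %.

11.4 %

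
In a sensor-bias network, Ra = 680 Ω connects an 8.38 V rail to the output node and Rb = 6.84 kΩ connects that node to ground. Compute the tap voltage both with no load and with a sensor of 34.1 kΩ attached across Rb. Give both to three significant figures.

Open-circuit: V = 8.38 × 6840/(680 + 6840) = 7.62 V.
With the load, Rb becomes Rb‖R_L = 5697 Ω, so V = 8.38 × 5697/6377 = 7.49 V.

Unloaded: 7.62 V; loaded: 7.49 V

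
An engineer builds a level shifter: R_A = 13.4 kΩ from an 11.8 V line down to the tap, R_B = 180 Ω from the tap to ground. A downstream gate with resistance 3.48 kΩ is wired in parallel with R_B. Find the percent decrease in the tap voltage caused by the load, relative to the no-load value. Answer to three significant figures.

The divider's output (Thévenin) resistance is R_A‖R_B = 177.6 Ω.
Fractional drop under load = R_th/(R_th + R_L) = 177.6 / (177.6 + 3480) = 0.04856.
So the output falls by 4.86 %.

4.86 %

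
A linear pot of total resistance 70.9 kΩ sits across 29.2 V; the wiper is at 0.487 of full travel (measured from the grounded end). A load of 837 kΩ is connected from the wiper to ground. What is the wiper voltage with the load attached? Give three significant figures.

V ≈ 13.9 V

The wiper splits the pot into (1−α)R = 36.37 kΩ above and αR = 34.53 kΩ below.
Lower section ‖ load = 33.16 kΩ.
V_wiper = 29.2 × 33.16/(36.37 + 33.16) = 13.9 V.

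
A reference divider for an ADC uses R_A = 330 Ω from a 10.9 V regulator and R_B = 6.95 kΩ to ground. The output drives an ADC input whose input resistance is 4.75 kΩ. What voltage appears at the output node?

The load sits in parallel with R_B: R_B‖R_L = (6950 × 4750) / (6950 + 4750) = 2822 Ω.
V_out = 10.9 × 2822 / (330 + 2822) = 10.9 × 2822/3152 = 9.76 V.
(Unloaded it would have been 10.4 V.)

V_out ≈ 9.76 V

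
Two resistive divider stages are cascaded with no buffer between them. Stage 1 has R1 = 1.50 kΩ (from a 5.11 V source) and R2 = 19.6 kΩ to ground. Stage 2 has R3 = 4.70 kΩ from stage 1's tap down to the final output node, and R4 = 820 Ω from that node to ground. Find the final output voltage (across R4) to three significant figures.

Stage 2 presents R3+R4 = 5520 Ω as a load on stage 1's tap.
Stage 1's lower leg becomes R2‖(R3+R4) = 4307 Ω, so V_mid = 5.11 × 4307/5807 = 3.790 V.
Stage 2 is itself unloaded: V_out = V_mid × R4/(R3+R4) = 3.790 × 820/5520 = 0.563 V.

V_out ≈ 0.563 V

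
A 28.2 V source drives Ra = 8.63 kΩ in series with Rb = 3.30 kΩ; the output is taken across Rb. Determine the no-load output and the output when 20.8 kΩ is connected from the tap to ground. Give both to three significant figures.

Unloaded: 7.80 V; loaded: 7.00 V

Open-circuit: V = 28.2 × 3.30/(8.63 + 3.30) = 7.80 V.
With the load, Rb becomes Rb‖R_L = 2.848 kΩ, so V = 28.2 × 2.848/11.48 = 7.00 V.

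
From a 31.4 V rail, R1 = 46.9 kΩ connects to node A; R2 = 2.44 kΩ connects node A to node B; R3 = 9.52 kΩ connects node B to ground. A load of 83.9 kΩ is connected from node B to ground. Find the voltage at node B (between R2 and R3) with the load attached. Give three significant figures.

At node B, R3 is in parallel with the load: R3‖R_L = 8.550 kΩ.
Below node A the resistance is R2 + (R3‖R_L) = 10.99 kΩ, so V_A = 31.4 × 10.99/57.89 = 5.961 V.
Then V_B = V_A × (R3‖R_L)/(R2 + R3‖R_L) = 5.961 × 8.550/10.99 = 4.64 V.

V ≈ 4.64 V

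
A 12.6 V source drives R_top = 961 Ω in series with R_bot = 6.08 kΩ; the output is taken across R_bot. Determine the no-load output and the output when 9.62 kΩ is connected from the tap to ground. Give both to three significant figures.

Unloaded: 10.9 V; loaded: 10.0 V

Open-circuit: V = 12.6 × 6080/(961 + 6080) = 10.9 V.
With the load, R_bot becomes R_bot‖R_L = 3725 Ω, so V = 12.6 × 3725/4686 = 10.0 V.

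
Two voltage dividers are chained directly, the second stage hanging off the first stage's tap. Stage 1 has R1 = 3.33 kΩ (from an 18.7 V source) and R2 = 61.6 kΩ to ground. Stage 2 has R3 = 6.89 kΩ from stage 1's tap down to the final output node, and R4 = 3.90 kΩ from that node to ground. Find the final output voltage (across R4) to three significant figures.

V_out ≈ 4.96 V

Stage 2 presents R3+R4 = 10.79 kΩ as a load on stage 1's tap.
Stage 1's lower leg becomes R2‖(R3+R4) = 9.182 kΩ, so V_mid = 18.7 × 9.182/12.51 = 13.72 V.
Stage 2 is itself unloaded: V_out = V_mid × R4/(R3+R4) = 13.72 × 3.90/10.79 = 4.96 V.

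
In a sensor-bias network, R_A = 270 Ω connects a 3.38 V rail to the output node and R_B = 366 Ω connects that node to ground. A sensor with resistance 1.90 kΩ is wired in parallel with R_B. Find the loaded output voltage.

V_out ≈ 1.80 V

The load sits in parallel with R_B: R_B‖R_L = (366 × 1900) / (366 + 1900) = 306.9 Ω.
V_out = 3.38 × 306.9 / (270 + 306.9) = 3.38 × 306.9/576.9 = 1.80 V.
(Unloaded it would have been 1.95 V.)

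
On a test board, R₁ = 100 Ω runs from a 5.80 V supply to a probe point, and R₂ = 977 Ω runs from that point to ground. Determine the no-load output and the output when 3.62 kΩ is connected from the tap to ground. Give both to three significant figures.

Open-circuit: V = 5.80 × 977/(100 + 977) = 5.26 V.
With the load, R₂ becomes R₂‖R_L = 769.4 Ω, so V = 5.80 × 769.4/869.4 = 5.13 V.

Unloaded: 5.26 V; loaded: 5.13 V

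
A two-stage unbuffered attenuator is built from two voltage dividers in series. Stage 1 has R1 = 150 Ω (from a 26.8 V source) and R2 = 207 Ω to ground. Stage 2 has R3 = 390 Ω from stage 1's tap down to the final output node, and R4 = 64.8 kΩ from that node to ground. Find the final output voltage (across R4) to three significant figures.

V_out ≈ 15.4 V

Stage 2 presents R3+R4 = 65190 Ω as a load on stage 1's tap.
Stage 1's lower leg becomes R2‖(R3+R4) = 206.3 Ω, so V_mid = 26.8 × 206.3/356.3 = 15.52 V.
Stage 2 is itself unloaded: V_out = V_mid × R4/(R3+R4) = 15.52 × 64800/65190 = 15.4 V.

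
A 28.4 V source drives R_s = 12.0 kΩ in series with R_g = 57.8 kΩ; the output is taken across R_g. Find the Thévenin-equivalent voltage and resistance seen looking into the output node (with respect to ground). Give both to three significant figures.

V_th is the open-circuit tap voltage: 28.4 × 57.8/(12.0 + 57.8) = 23.5 V.
With the supply zeroed, R_s and R_g appear in parallel from the tap: R_th = R_s‖R_g = (12.0 × 57.8)/69.80 = 9.94 kΩ.

V_th = 23.5 V, R_th = 9.94 kΩ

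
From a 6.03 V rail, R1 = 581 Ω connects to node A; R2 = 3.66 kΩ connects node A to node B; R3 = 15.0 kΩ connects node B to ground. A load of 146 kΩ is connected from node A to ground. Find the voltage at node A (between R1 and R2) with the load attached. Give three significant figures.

V ≈ 5.83 V

Below node A the series string R2+R3 = 18660 Ω sits in parallel with the 146000 Ω load: 16550 Ω.
V_A = 6.03 × 16550/(581 + 16550) = 5.83 V.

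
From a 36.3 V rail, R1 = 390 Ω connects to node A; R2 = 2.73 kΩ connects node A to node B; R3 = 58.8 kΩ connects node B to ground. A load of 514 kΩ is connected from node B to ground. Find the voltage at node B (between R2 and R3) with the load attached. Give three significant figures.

V ≈ 34.3 V

At node B, R3 is in parallel with the load: R3‖R_L = 52760 Ω.
Below node A the resistance is R2 + (R3‖R_L) = 55490 Ω, so V_A = 36.3 × 55490/55880 = 36.05 V.
Then V_B = V_A × (R3‖R_L)/(R2 + R3‖R_L) = 36.05 × 52760/55490 = 34.3 V.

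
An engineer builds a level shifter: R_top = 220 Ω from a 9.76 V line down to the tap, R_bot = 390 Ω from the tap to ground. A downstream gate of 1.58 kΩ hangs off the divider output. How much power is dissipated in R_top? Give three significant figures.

P ≈ 73.8 mW

Total resistance from the source is R_top + (R_bot‖R_L) = 532.8 Ω, so I = 9.76/532.8 Ω = 18.32 mA.
P = I²·R_top = (18.32 mA)² × 220 Ω = 73.8 mW.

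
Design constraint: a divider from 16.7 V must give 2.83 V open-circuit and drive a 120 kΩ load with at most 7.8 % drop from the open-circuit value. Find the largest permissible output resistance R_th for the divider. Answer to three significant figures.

R_th ≤ 10.2 kΩ

Loading drop = R_th/(R_th + R_L) ≤ 0.0780, so R_th ≤ R_L · ε/(1−ε) = 120 kΩ × 0.0780/0.9220 = 10.2 kΩ.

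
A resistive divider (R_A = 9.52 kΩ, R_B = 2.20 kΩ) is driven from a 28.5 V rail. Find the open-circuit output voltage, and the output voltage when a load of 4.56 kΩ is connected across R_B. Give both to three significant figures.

Unloaded: 5.35 V; loaded: 3.84 V

Open-circuit: V = 28.5 × 2.20/(9.52 + 2.20) = 5.35 V.
With the load, R_B becomes R_B‖R_L = 1.484 kΩ, so V = 28.5 × 1.484/11.00 = 3.84 V.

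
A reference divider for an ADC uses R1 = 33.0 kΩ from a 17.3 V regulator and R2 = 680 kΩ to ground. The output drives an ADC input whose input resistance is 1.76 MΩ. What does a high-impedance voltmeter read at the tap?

The load sits in parallel with R2: R2‖R_L = (680 × 1760) / (680 + 1760) = 490.5 kΩ.
V_out = 17.3 × 490.5 / (33.0 + 490.5) = 17.3 × 490.5/523.5 = 16.2 V.

V_out ≈ 16.2 V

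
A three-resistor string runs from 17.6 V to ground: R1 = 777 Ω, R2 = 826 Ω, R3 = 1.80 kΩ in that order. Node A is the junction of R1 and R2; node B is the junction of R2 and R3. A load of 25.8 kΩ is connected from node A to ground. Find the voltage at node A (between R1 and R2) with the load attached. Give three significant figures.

V ≈ 13.3 V

Below node A the series string R2+R3 = 2626 Ω sits in parallel with the 25800 Ω load: 2383 Ω.
V_A = 17.6 × 2383/(777 + 2383) = 13.3 V.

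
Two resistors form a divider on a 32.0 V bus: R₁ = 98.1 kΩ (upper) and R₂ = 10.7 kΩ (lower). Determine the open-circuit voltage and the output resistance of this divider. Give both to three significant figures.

V_th is the open-circuit tap voltage: 32.0 × 10.7/(98.1 + 10.7) = 3.15 V.
With the supply zeroed, R₁ and R₂ appear in parallel from the tap: R_th = R₁‖R₂ = (98.1 × 10.7)/108.8 = 9.65 kΩ.

V_th = 3.15 V, R_th = 9.65 kΩ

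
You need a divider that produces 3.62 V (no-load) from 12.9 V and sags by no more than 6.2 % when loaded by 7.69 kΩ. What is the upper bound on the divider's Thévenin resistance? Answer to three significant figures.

Loading drop = R_th/(R_th + R_L) ≤ 0.0620, so R_th ≤ R_L · ε/(1−ε) = 7.69 kΩ × 0.0620/0.9380 = 508 Ω.

R_th ≤ 508 Ω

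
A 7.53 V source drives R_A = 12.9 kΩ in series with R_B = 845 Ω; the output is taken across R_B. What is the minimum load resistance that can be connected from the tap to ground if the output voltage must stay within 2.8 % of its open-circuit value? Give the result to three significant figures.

Output resistance R_th = R_A‖R_B = (12900 × 845)/13740 = 793.1 Ω.
The fractional drop is R_th/(R_th + R_L); requiring this ≤ 0.0280 gives R_L ≥ R_th(1/0.0280 − 1) = 793.1 × 34.71 = 27.5 kΩ.

R_L(min) ≈ 27.5 kΩ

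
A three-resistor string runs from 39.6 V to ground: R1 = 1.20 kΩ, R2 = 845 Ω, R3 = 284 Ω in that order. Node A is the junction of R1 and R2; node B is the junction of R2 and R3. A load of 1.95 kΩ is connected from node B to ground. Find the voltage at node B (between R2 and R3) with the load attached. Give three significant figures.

V ≈ 4.28 V

At node B, R3 is in parallel with the load: R3‖R_L = 247.9 Ω.
Below node A the resistance is R2 + (R3‖R_L) = 1093 Ω, so V_A = 39.6 × 1093/2293 = 18.88 V.
Then V_B = V_A × (R3‖R_L)/(R2 + R3‖R_L) = 18.88 × 247.9/1093 = 4.28 V.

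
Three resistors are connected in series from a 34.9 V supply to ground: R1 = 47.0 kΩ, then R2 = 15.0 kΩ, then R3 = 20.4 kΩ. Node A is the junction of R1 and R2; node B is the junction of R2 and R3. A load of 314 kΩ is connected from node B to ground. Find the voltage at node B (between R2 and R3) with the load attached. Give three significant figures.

V ≈ 8.24 V

At node B, R3 is in parallel with the load: R3‖R_L = 19.16 kΩ.
Below node A the resistance is R2 + (R3‖R_L) = 34.16 kΩ, so V_A = 34.9 × 34.16/81.16 = 14.69 V.
Then V_B = V_A × (R3‖R_L)/(R2 + R3‖R_L) = 14.69 × 19.16/34.16 = 8.24 V.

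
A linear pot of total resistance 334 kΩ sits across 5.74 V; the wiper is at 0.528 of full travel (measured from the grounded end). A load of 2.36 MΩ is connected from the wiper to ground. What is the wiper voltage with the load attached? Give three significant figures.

V ≈ 2.93 V

The wiper splits the pot into (1−α)R = 157.6 kΩ above and αR = 176.4 kΩ below.
Lower section ‖ load = 164.1 kΩ.
V_wiper = 5.74 × 164.1/(157.6 + 164.1) = 2.93 V.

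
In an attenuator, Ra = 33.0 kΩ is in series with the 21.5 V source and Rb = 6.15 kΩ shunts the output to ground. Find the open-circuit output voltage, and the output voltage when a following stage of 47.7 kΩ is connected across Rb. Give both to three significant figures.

Open-circuit: V = 21.5 × 6.15/(33.0 + 6.15) = 3.38 V.
With the load, Rb becomes Rb‖R_L = 5.448 kΩ, so V = 21.5 × 5.448/38.45 = 3.05 V.

Unloaded: 3.38 V; loaded: 3.05 V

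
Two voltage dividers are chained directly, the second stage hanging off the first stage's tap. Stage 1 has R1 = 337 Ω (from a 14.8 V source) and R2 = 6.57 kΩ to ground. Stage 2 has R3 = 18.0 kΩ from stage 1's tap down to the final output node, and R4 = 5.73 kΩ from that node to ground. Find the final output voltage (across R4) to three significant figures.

Stage 2 presents R3+R4 = 23730 Ω as a load on stage 1's tap.
Stage 1's lower leg becomes R2‖(R3+R4) = 5145 Ω, so V_mid = 14.8 × 5145/5482 = 13.89 V.
Stage 2 is itself unloaded: V_out = V_mid × R4/(R3+R4) = 13.89 × 5730/23730 = 3.35 V.

V_out ≈ 3.35 V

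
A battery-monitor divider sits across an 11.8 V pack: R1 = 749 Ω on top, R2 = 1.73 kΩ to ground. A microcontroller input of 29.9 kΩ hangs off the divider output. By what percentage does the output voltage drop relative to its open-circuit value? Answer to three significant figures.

1.72 %

The divider's output (Thévenin) resistance is R1‖R2 = 522.7 Ω.
Fractional drop under load = R_th/(R_th + R_L) = 522.7 / (522.7 + 29900) = 0.01718.
So the output falls by 1.72 %.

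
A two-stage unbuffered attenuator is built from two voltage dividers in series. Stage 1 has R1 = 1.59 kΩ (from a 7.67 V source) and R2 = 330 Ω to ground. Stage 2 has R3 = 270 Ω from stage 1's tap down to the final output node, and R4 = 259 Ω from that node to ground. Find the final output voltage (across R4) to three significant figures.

V_out ≈ 0.426 V

Stage 2 presents R3+R4 = 529.0 Ω as a load on stage 1's tap.
Stage 1's lower leg becomes R2‖(R3+R4) = 203.2 Ω, so V_mid = 7.67 × 203.2/1793 = 0.8692 V.
Stage 2 is itself unloaded: V_out = V_mid × R4/(R3+R4) = 0.8692 × 259/529.0 = 0.426 V.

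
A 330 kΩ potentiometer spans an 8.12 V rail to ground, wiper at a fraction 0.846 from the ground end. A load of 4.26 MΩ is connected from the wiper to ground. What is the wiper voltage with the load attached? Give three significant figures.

The wiper splits the pot into (1−α)R = 50.82 kΩ above and αR = 279.2 kΩ below.
Lower section ‖ load = 262.0 kΩ.
V_wiper = 8.12 × 262.0/(50.82 + 262.0) = 6.80 V.

V ≈ 6.80 V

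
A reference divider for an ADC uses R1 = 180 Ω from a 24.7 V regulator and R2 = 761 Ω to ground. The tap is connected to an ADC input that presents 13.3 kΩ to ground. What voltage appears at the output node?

V_out ≈ 19.8 V

The load sits in parallel with R2: R2‖R_L = (761 × 13300) / (761 + 13300) = 719.8 Ω.
V_out = 24.7 × 719.8 / (180 + 719.8) = 24.7 × 719.8/899.8 = 19.8 V.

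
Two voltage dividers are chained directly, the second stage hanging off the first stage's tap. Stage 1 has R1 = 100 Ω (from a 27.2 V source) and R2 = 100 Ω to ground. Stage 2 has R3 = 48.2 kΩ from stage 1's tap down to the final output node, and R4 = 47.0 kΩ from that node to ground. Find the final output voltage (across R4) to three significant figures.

Stage 2 presents R3+R4 = 95200 Ω as a load on stage 1's tap.
Stage 1's lower leg becomes R2‖(R3+R4) = 99.90 Ω, so V_mid = 27.2 × 99.90/199.9 = 13.59 V.
Stage 2 is itself unloaded: V_out = V_mid × R4/(R3+R4) = 13.59 × 47000/95200 = 6.71 V.

V_out ≈ 6.71 V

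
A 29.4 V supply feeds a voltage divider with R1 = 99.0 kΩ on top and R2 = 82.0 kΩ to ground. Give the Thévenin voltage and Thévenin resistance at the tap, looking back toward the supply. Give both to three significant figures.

V_th is the open-circuit tap voltage: 29.4 × 82.0/(99.0 + 82.0) = 13.3 V.
With the supply zeroed, R1 and R2 appear in parallel from the tap: R_th = R1‖R2 = (99.0 × 82.0)/181.0 = 44.9 kΩ.

V_th = 13.3 V, R_th = 44.9 kΩ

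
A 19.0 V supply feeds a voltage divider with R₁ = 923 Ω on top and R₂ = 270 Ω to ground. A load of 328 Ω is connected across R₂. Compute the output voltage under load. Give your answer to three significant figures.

V_out ≈ 2.63 V

The load sits in parallel with R₂: R₂‖R_L = (270 × 328) / (270 + 328) = 148.1 Ω.
V_out = 19.0 × 148.1 / (923 + 148.1) = 19.0 × 148.1/1071 = 2.63 V.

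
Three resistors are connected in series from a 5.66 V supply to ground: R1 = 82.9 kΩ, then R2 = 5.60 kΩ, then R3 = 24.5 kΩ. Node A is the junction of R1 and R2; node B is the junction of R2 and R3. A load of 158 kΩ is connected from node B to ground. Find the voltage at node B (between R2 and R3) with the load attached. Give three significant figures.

V ≈ 1.09 V

At node B, R3 is in parallel with the load: R3‖R_L = 21.21 kΩ.
Below node A the resistance is R2 + (R3‖R_L) = 26.81 kΩ, so V_A = 5.66 × 26.81/109.7 = 1.383 V.
Then V_B = V_A × (R3‖R_L)/(R2 + R3‖R_L) = 1.383 × 21.21/26.81 = 1.09 V.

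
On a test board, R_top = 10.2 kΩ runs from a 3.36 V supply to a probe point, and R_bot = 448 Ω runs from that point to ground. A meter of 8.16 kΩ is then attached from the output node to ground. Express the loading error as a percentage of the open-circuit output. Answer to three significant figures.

5.00 %

The divider's output (Thévenin) resistance is R_top‖R_bot = 429.2 Ω.
Fractional drop under load = R_th/(R_th + R_L) = 429.2 / (429.2 + 8160) = 0.04996.
So the output falls by 5.00 %.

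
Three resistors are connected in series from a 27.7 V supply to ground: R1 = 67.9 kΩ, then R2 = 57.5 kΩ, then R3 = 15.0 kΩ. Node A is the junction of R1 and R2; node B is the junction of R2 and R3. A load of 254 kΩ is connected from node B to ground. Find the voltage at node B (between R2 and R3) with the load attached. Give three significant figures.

At node B, R3 is in parallel with the load: R3‖R_L = 14.16 kΩ.
Below node A the resistance is R2 + (R3‖R_L) = 71.66 kΩ, so V_A = 27.7 × 71.66/139.6 = 14.22 V.
Then V_B = V_A × (R3‖R_L)/(R2 + R3‖R_L) = 14.22 × 14.16/71.66 = 2.81 V.

V ≈ 2.81 V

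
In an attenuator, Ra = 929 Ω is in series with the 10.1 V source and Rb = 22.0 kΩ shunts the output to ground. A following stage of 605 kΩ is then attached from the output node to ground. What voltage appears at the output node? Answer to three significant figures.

V_out ≈ 9.68 V

The load sits in parallel with Rb: Rb‖R_L = (22000 × 605000) / (22000 + 605000) = 21230 Ω.
V_out = 10.1 × 21230 / (929 + 21230) = 10.1 × 21230/22160 = 9.68 V.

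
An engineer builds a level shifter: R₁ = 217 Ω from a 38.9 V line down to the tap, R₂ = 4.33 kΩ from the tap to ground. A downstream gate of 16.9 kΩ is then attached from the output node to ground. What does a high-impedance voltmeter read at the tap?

V_out ≈ 36.6 V

The load sits in parallel with R₂: R₂‖R_L = (4330 × 16900) / (4330 + 16900) = 3447 Ω.
V_out = 38.9 × 3447 / (217 + 3447) = 38.9 × 3447/3664 = 36.6 V.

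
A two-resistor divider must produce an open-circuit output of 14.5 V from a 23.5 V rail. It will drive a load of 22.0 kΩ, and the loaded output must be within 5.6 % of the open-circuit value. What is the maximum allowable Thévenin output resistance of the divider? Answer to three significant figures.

R_th ≤ 1.31 kΩ

Loading drop = R_th/(R_th + R_L) ≤ 0.0560, so R_th ≤ R_L · ε/(1−ε) = 22.0 kΩ × 0.0560/0.9440 = 1.31 kΩ.
(Any R1, R2 with R2/(R1+R2) = 0.617 and R1‖R2 ≤ 1.31 kΩ will meet the spec.)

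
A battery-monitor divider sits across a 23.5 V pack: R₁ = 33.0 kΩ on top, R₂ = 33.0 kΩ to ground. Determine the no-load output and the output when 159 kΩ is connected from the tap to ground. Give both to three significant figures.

Unloaded: 11.8 V; loaded: 10.6 V

Open-circuit: V = 23.5 × 33.0/(33.0 + 33.0) = 11.8 V.
With the load, R₂ becomes R₂‖R_L = 27.33 kΩ, so V = 23.5 × 27.33/60.33 = 10.6 V.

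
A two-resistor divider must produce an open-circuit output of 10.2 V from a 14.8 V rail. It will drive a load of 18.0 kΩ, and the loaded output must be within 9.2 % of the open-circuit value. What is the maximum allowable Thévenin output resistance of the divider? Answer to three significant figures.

Loading drop = R_th/(R_th + R_L) ≤ 0.0920, so R_th ≤ R_L · ε/(1−ε) = 18.0 kΩ × 0.0920/0.9080 = 1.82 kΩ.
(Any R1, R2 with R2/(R1+R2) = 0.689 and R1‖R2 ≤ 1.82 kΩ will meet the spec.)

R_th ≤ 1.82 kΩ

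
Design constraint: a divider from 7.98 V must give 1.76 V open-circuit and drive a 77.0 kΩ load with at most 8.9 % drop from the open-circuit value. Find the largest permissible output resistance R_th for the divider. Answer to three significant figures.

Loading drop = R_th/(R_th + R_L) ≤ 0.0890, so R_th ≤ R_L · ε/(1−ε) = 77.0 kΩ × 0.0890/0.9110 = 7.52 kΩ.

R_th ≤ 7.52 kΩ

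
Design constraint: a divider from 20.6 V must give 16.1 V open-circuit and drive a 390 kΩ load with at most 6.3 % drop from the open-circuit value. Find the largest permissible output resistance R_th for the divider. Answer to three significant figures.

Loading drop = R_th/(R_th + R_L) ≤ 0.0630, so R_th ≤ R_L · ε/(1−ε) = 390 kΩ × 0.0630/0.9370 = 26.2 kΩ.

R_th ≤ 26.2 kΩ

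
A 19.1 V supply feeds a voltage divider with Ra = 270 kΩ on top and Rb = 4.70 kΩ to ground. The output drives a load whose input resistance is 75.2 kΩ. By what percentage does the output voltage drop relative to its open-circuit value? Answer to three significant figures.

The divider's output (Thévenin) resistance is Ra‖Rb = 4.620 kΩ.
Fractional drop under load = R_th/(R_th + R_L) = 4.620 / (4.620 + 75.2) = 0.05788.
So the output falls by 5.79 %.

5.79 %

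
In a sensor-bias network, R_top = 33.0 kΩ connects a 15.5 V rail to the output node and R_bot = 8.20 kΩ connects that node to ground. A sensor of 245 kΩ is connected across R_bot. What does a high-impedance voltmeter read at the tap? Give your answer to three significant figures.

The load sits in parallel with R_bot: R_bot‖R_L = (8.20 × 245) / (8.20 + 245) = 7.934 kΩ.
V_out = 15.5 × 7.934 / (33.0 + 7.934) = 15.5 × 7.934/40.93 = 3.00 V.
(Unloaded it would have been 3.08 V.)

V_out ≈ 3.00 V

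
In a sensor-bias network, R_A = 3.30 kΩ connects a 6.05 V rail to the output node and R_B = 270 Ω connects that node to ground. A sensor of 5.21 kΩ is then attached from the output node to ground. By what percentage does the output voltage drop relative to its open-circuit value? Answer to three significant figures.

4.57 %

The divider's output (Thévenin) resistance is R_A‖R_B = 249.6 Ω.
Fractional drop under load = R_th/(R_th + R_L) = 249.6 / (249.6 + 5210) = 0.04571.
So the output falls by 4.57 %.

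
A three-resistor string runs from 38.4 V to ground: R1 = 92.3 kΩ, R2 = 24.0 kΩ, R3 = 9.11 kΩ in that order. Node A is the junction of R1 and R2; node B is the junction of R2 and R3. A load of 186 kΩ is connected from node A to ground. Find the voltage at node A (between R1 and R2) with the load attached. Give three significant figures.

V ≈ 8.96 V

Below node A the series string R2+R3 = 33.11 kΩ sits in parallel with the 186 kΩ load: 28.11 kΩ.
V_A = 38.4 × 28.11/(92.3 + 28.11) = 8.96 V.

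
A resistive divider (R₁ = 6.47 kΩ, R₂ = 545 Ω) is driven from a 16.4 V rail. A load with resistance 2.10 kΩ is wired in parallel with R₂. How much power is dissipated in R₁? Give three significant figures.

Total resistance from the source is R₁ + (R₂‖R_L) = 6903 Ω, so I = 16.4/6903 Ω = 2.376 mA.
P = I²·R₁ = (2.376 mA)² × 6.47 kΩ = 36.5 mW.

P ≈ 36.5 mW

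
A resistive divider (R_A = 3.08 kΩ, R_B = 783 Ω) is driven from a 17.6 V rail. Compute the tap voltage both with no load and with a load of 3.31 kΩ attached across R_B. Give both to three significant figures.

Open-circuit: V = 17.6 × 783/(3080 + 783) = 3.57 V.
With the load, R_B becomes R_B‖R_L = 633.2 Ω, so V = 17.6 × 633.2/3713 = 3.00 V.

Unloaded: 3.57 V; loaded: 3.00 V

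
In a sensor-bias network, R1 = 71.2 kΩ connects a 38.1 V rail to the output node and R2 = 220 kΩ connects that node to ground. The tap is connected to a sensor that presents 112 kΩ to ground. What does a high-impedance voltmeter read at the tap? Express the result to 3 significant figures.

The load sits in parallel with R2: R2‖R_L = (220 × 112) / (220 + 112) = 74.22 kΩ.
V_out = 38.1 × 74.22 / (71.2 + 74.22) = 38.1 × 74.22/145.4 = 19.4 V.
(Unloaded it would have been 28.8 V.)

V_out ≈ 19.4 V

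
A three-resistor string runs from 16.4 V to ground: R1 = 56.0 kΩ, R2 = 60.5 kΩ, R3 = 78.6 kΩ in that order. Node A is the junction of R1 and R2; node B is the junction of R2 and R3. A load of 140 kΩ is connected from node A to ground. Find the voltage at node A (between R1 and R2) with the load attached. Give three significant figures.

V ≈ 9.10 V

Below node A the series string R2+R3 = 139.1 kΩ sits in parallel with the 140 kΩ load: 69.77 kΩ.
V_A = 16.4 × 69.77/(56.0 + 69.77) = 9.10 V.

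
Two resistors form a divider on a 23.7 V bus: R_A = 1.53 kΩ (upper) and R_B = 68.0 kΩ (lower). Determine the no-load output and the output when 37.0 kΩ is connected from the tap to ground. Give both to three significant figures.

Open-circuit: V = 23.7 × 68.0/(1.53 + 68.0) = 23.2 V.
With the load, R_B becomes R_B‖R_L = 23.96 kΩ, so V = 23.7 × 23.96/25.49 = 22.3 V.

Unloaded: 23.2 V; loaded: 22.3 V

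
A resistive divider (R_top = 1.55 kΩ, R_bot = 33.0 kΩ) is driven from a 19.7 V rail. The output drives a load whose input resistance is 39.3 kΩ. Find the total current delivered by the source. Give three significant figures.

R_bot‖R_L = 17.94 kΩ, so the source sees R_top + R_bot‖R_L = 19.49 kΩ.
I = 19.7 V / 19.49 kΩ = 1.01 mA.

I ≈ 1.01 mA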